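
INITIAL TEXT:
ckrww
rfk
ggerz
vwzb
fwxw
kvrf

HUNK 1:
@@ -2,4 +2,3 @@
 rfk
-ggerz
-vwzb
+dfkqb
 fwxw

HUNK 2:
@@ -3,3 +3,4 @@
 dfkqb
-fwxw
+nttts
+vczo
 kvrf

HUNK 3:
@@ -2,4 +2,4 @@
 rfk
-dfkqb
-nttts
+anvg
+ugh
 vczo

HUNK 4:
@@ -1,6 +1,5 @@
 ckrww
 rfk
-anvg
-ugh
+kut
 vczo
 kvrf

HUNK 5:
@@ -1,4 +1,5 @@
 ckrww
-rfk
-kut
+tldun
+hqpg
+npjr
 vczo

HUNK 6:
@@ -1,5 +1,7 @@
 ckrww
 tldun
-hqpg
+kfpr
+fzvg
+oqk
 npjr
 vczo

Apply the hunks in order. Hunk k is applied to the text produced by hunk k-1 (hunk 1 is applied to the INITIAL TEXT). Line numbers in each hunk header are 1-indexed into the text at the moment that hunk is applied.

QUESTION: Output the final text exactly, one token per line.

Hunk 1: at line 2 remove [ggerz,vwzb] add [dfkqb] -> 5 lines: ckrww rfk dfkqb fwxw kvrf
Hunk 2: at line 3 remove [fwxw] add [nttts,vczo] -> 6 lines: ckrww rfk dfkqb nttts vczo kvrf
Hunk 3: at line 2 remove [dfkqb,nttts] add [anvg,ugh] -> 6 lines: ckrww rfk anvg ugh vczo kvrf
Hunk 4: at line 1 remove [anvg,ugh] add [kut] -> 5 lines: ckrww rfk kut vczo kvrf
Hunk 5: at line 1 remove [rfk,kut] add [tldun,hqpg,npjr] -> 6 lines: ckrww tldun hqpg npjr vczo kvrf
Hunk 6: at line 1 remove [hqpg] add [kfpr,fzvg,oqk] -> 8 lines: ckrww tldun kfpr fzvg oqk npjr vczo kvrf

Answer: ckrww
tldun
kfpr
fzvg
oqk
npjr
vczo
kvrf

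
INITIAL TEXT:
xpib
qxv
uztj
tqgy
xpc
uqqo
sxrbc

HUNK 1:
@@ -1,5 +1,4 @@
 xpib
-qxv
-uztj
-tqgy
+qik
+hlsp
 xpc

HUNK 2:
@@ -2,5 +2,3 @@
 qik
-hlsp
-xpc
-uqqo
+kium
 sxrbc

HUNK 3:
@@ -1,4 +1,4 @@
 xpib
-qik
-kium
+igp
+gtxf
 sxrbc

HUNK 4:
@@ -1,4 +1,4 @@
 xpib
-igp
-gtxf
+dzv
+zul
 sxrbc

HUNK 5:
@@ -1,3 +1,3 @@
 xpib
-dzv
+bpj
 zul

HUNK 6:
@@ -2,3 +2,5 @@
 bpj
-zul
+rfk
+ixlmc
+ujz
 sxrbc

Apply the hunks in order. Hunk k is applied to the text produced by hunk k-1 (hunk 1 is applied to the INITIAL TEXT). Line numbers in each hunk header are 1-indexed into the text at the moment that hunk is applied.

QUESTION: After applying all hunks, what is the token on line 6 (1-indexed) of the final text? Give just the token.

Hunk 1: at line 1 remove [qxv,uztj,tqgy] add [qik,hlsp] -> 6 lines: xpib qik hlsp xpc uqqo sxrbc
Hunk 2: at line 2 remove [hlsp,xpc,uqqo] add [kium] -> 4 lines: xpib qik kium sxrbc
Hunk 3: at line 1 remove [qik,kium] add [igp,gtxf] -> 4 lines: xpib igp gtxf sxrbc
Hunk 4: at line 1 remove [igp,gtxf] add [dzv,zul] -> 4 lines: xpib dzv zul sxrbc
Hunk 5: at line 1 remove [dzv] add [bpj] -> 4 lines: xpib bpj zul sxrbc
Hunk 6: at line 2 remove [zul] add [rfk,ixlmc,ujz] -> 6 lines: xpib bpj rfk ixlmc ujz sxrbc
Final line 6: sxrbc

Answer: sxrbc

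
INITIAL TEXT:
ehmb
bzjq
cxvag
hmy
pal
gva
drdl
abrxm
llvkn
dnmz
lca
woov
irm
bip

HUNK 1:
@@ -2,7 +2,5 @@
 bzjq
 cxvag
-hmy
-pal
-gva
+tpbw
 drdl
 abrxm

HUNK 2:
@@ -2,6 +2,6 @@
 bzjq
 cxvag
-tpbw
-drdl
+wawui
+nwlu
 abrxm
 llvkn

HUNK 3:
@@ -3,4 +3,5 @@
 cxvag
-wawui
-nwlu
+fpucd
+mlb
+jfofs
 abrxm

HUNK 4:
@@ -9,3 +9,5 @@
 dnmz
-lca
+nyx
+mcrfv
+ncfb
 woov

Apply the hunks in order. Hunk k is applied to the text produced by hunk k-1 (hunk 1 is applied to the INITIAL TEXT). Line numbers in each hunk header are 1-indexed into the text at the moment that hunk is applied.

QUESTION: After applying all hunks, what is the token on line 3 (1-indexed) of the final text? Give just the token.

Hunk 1: at line 2 remove [hmy,pal,gva] add [tpbw] -> 12 lines: ehmb bzjq cxvag tpbw drdl abrxm llvkn dnmz lca woov irm bip
Hunk 2: at line 2 remove [tpbw,drdl] add [wawui,nwlu] -> 12 lines: ehmb bzjq cxvag wawui nwlu abrxm llvkn dnmz lca woov irm bip
Hunk 3: at line 3 remove [wawui,nwlu] add [fpucd,mlb,jfofs] -> 13 lines: ehmb bzjq cxvag fpucd mlb jfofs abrxm llvkn dnmz lca woov irm bip
Hunk 4: at line 9 remove [lca] add [nyx,mcrfv,ncfb] -> 15 lines: ehmb bzjq cxvag fpucd mlb jfofs abrxm llvkn dnmz nyx mcrfv ncfb woov irm bip
Final line 3: cxvag

Answer: cxvag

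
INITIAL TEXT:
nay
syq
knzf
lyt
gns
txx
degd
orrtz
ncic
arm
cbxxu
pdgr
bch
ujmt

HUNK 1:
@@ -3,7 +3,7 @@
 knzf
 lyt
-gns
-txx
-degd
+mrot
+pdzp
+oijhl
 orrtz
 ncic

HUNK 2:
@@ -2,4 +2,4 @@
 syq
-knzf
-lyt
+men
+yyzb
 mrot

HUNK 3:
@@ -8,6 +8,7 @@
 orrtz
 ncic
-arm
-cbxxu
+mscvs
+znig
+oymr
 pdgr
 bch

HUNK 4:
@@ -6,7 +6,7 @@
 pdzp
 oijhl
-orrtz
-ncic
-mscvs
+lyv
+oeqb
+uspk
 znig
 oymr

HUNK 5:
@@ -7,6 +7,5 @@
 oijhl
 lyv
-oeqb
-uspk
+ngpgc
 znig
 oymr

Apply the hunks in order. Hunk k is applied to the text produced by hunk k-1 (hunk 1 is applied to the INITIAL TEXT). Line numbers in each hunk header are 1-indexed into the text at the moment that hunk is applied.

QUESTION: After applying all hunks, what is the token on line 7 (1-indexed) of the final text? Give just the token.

Answer: oijhl

Derivation:
Hunk 1: at line 3 remove [gns,txx,degd] add [mrot,pdzp,oijhl] -> 14 lines: nay syq knzf lyt mrot pdzp oijhl orrtz ncic arm cbxxu pdgr bch ujmt
Hunk 2: at line 2 remove [knzf,lyt] add [men,yyzb] -> 14 lines: nay syq men yyzb mrot pdzp oijhl orrtz ncic arm cbxxu pdgr bch ujmt
Hunk 3: at line 8 remove [arm,cbxxu] add [mscvs,znig,oymr] -> 15 lines: nay syq men yyzb mrot pdzp oijhl orrtz ncic mscvs znig oymr pdgr bch ujmt
Hunk 4: at line 6 remove [orrtz,ncic,mscvs] add [lyv,oeqb,uspk] -> 15 lines: nay syq men yyzb mrot pdzp oijhl lyv oeqb uspk znig oymr pdgr bch ujmt
Hunk 5: at line 7 remove [oeqb,uspk] add [ngpgc] -> 14 lines: nay syq men yyzb mrot pdzp oijhl lyv ngpgc znig oymr pdgr bch ujmt
Final line 7: oijhl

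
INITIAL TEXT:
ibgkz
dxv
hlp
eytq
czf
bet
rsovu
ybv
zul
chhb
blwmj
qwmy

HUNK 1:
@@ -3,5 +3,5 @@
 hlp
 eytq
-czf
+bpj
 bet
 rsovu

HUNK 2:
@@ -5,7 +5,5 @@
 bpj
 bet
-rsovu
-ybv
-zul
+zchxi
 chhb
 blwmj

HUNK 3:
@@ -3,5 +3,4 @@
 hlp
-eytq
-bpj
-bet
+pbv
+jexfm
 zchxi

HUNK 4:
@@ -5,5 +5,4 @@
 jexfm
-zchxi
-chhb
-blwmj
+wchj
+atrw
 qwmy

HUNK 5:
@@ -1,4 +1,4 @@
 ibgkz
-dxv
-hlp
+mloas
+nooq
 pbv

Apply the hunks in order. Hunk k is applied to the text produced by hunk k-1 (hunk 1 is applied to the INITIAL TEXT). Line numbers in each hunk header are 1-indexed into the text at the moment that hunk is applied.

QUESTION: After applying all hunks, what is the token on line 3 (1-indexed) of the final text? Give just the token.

Answer: nooq

Derivation:
Hunk 1: at line 3 remove [czf] add [bpj] -> 12 lines: ibgkz dxv hlp eytq bpj bet rsovu ybv zul chhb blwmj qwmy
Hunk 2: at line 5 remove [rsovu,ybv,zul] add [zchxi] -> 10 lines: ibgkz dxv hlp eytq bpj bet zchxi chhb blwmj qwmy
Hunk 3: at line 3 remove [eytq,bpj,bet] add [pbv,jexfm] -> 9 lines: ibgkz dxv hlp pbv jexfm zchxi chhb blwmj qwmy
Hunk 4: at line 5 remove [zchxi,chhb,blwmj] add [wchj,atrw] -> 8 lines: ibgkz dxv hlp pbv jexfm wchj atrw qwmy
Hunk 5: at line 1 remove [dxv,hlp] add [mloas,nooq] -> 8 lines: ibgkz mloas nooq pbv jexfm wchj atrw qwmy
Final line 3: nooq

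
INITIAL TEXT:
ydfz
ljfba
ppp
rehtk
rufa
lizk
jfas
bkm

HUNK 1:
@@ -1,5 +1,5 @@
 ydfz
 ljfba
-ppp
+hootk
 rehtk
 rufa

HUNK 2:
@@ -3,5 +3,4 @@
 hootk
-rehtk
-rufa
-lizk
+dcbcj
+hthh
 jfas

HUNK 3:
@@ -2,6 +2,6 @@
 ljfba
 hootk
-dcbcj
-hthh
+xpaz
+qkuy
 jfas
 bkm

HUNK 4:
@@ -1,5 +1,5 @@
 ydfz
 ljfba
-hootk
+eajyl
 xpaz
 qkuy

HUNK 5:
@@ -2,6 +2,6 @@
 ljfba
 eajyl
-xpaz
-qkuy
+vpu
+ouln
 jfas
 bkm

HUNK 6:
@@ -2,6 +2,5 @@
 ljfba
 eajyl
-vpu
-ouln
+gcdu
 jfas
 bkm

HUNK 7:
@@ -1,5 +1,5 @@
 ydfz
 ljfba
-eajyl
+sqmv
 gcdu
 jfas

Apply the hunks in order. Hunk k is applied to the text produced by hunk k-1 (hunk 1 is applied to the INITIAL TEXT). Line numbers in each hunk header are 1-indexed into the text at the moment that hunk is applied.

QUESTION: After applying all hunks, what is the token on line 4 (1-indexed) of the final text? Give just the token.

Hunk 1: at line 1 remove [ppp] add [hootk] -> 8 lines: ydfz ljfba hootk rehtk rufa lizk jfas bkm
Hunk 2: at line 3 remove [rehtk,rufa,lizk] add [dcbcj,hthh] -> 7 lines: ydfz ljfba hootk dcbcj hthh jfas bkm
Hunk 3: at line 2 remove [dcbcj,hthh] add [xpaz,qkuy] -> 7 lines: ydfz ljfba hootk xpaz qkuy jfas bkm
Hunk 4: at line 1 remove [hootk] add [eajyl] -> 7 lines: ydfz ljfba eajyl xpaz qkuy jfas bkm
Hunk 5: at line 2 remove [xpaz,qkuy] add [vpu,ouln] -> 7 lines: ydfz ljfba eajyl vpu ouln jfas bkm
Hunk 6: at line 2 remove [vpu,ouln] add [gcdu] -> 6 lines: ydfz ljfba eajyl gcdu jfas bkm
Hunk 7: at line 1 remove [eajyl] add [sqmv] -> 6 lines: ydfz ljfba sqmv gcdu jfas bkm
Final line 4: gcdu

Answer: gcdu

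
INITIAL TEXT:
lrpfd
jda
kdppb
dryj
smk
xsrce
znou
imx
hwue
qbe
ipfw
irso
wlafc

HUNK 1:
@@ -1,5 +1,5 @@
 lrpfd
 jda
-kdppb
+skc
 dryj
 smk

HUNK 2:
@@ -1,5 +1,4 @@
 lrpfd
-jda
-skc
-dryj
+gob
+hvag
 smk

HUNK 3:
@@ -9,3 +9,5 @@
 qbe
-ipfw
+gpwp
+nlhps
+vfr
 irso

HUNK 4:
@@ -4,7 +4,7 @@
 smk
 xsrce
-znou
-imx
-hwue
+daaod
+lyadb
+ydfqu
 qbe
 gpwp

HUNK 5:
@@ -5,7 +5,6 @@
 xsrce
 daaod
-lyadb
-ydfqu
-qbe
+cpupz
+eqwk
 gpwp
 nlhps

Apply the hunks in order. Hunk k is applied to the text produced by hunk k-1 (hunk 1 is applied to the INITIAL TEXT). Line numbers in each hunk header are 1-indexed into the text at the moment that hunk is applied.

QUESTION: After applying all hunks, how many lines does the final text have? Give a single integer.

Hunk 1: at line 1 remove [kdppb] add [skc] -> 13 lines: lrpfd jda skc dryj smk xsrce znou imx hwue qbe ipfw irso wlafc
Hunk 2: at line 1 remove [jda,skc,dryj] add [gob,hvag] -> 12 lines: lrpfd gob hvag smk xsrce znou imx hwue qbe ipfw irso wlafc
Hunk 3: at line 9 remove [ipfw] add [gpwp,nlhps,vfr] -> 14 lines: lrpfd gob hvag smk xsrce znou imx hwue qbe gpwp nlhps vfr irso wlafc
Hunk 4: at line 4 remove [znou,imx,hwue] add [daaod,lyadb,ydfqu] -> 14 lines: lrpfd gob hvag smk xsrce daaod lyadb ydfqu qbe gpwp nlhps vfr irso wlafc
Hunk 5: at line 5 remove [lyadb,ydfqu,qbe] add [cpupz,eqwk] -> 13 lines: lrpfd gob hvag smk xsrce daaod cpupz eqwk gpwp nlhps vfr irso wlafc
Final line count: 13

Answer: 13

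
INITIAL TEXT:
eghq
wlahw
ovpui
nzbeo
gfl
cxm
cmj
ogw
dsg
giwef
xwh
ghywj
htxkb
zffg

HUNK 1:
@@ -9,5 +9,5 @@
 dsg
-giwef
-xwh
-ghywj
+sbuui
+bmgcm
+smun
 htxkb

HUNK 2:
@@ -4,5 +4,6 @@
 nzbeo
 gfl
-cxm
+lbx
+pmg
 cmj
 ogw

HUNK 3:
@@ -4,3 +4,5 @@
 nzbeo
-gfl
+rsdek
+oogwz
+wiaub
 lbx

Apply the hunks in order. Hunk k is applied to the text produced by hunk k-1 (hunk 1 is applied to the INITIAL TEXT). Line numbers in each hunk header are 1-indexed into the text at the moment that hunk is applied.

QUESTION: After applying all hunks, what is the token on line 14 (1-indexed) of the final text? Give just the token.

Hunk 1: at line 9 remove [giwef,xwh,ghywj] add [sbuui,bmgcm,smun] -> 14 lines: eghq wlahw ovpui nzbeo gfl cxm cmj ogw dsg sbuui bmgcm smun htxkb zffg
Hunk 2: at line 4 remove [cxm] add [lbx,pmg] -> 15 lines: eghq wlahw ovpui nzbeo gfl lbx pmg cmj ogw dsg sbuui bmgcm smun htxkb zffg
Hunk 3: at line 4 remove [gfl] add [rsdek,oogwz,wiaub] -> 17 lines: eghq wlahw ovpui nzbeo rsdek oogwz wiaub lbx pmg cmj ogw dsg sbuui bmgcm smun htxkb zffg
Final line 14: bmgcm

Answer: bmgcm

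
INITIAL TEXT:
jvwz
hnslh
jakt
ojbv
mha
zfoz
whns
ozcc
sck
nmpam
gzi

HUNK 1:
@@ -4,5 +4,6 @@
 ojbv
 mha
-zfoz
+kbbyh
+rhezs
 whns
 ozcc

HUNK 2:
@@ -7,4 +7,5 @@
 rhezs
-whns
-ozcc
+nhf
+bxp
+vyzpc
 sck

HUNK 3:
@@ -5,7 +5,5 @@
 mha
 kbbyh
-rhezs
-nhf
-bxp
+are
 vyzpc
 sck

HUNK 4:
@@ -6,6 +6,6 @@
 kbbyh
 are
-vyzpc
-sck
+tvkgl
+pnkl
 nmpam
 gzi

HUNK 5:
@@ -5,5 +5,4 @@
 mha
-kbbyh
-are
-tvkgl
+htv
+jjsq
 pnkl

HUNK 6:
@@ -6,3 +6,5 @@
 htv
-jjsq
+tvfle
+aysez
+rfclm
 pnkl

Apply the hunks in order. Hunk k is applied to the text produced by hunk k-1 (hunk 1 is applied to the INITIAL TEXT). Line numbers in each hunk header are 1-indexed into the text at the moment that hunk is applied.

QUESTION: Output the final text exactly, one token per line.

Hunk 1: at line 4 remove [zfoz] add [kbbyh,rhezs] -> 12 lines: jvwz hnslh jakt ojbv mha kbbyh rhezs whns ozcc sck nmpam gzi
Hunk 2: at line 7 remove [whns,ozcc] add [nhf,bxp,vyzpc] -> 13 lines: jvwz hnslh jakt ojbv mha kbbyh rhezs nhf bxp vyzpc sck nmpam gzi
Hunk 3: at line 5 remove [rhezs,nhf,bxp] add [are] -> 11 lines: jvwz hnslh jakt ojbv mha kbbyh are vyzpc sck nmpam gzi
Hunk 4: at line 6 remove [vyzpc,sck] add [tvkgl,pnkl] -> 11 lines: jvwz hnslh jakt ojbv mha kbbyh are tvkgl pnkl nmpam gzi
Hunk 5: at line 5 remove [kbbyh,are,tvkgl] add [htv,jjsq] -> 10 lines: jvwz hnslh jakt ojbv mha htv jjsq pnkl nmpam gzi
Hunk 6: at line 6 remove [jjsq] add [tvfle,aysez,rfclm] -> 12 lines: jvwz hnslh jakt ojbv mha htv tvfle aysez rfclm pnkl nmpam gzi

Answer: jvwz
hnslh
jakt
ojbv
mha
htv
tvfle
aysez
rfclm
pnkl
nmpam
gzi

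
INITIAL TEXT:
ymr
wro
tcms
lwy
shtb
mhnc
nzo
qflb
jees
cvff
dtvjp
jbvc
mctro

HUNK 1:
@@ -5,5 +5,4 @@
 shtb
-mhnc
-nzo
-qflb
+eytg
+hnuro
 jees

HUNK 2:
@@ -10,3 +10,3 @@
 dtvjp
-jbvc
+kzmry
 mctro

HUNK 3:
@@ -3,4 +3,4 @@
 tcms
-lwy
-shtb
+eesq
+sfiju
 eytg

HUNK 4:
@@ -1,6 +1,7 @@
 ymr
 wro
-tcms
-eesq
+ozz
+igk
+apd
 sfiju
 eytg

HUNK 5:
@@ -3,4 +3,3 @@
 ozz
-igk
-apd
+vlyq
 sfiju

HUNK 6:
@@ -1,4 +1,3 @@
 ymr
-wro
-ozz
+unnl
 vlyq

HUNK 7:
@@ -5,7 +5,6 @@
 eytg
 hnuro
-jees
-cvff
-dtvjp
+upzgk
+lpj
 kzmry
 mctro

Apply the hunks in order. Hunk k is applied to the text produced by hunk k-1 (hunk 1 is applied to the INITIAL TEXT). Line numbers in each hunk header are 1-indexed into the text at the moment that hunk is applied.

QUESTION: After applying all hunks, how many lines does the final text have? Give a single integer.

Answer: 10

Derivation:
Hunk 1: at line 5 remove [mhnc,nzo,qflb] add [eytg,hnuro] -> 12 lines: ymr wro tcms lwy shtb eytg hnuro jees cvff dtvjp jbvc mctro
Hunk 2: at line 10 remove [jbvc] add [kzmry] -> 12 lines: ymr wro tcms lwy shtb eytg hnuro jees cvff dtvjp kzmry mctro
Hunk 3: at line 3 remove [lwy,shtb] add [eesq,sfiju] -> 12 lines: ymr wro tcms eesq sfiju eytg hnuro jees cvff dtvjp kzmry mctro
Hunk 4: at line 1 remove [tcms,eesq] add [ozz,igk,apd] -> 13 lines: ymr wro ozz igk apd sfiju eytg hnuro jees cvff dtvjp kzmry mctro
Hunk 5: at line 3 remove [igk,apd] add [vlyq] -> 12 lines: ymr wro ozz vlyq sfiju eytg hnuro jees cvff dtvjp kzmry mctro
Hunk 6: at line 1 remove [wro,ozz] add [unnl] -> 11 lines: ymr unnl vlyq sfiju eytg hnuro jees cvff dtvjp kzmry mctro
Hunk 7: at line 5 remove [jees,cvff,dtvjp] add [upzgk,lpj] -> 10 lines: ymr unnl vlyq sfiju eytg hnuro upzgk lpj kzmry mctro
Final line count: 10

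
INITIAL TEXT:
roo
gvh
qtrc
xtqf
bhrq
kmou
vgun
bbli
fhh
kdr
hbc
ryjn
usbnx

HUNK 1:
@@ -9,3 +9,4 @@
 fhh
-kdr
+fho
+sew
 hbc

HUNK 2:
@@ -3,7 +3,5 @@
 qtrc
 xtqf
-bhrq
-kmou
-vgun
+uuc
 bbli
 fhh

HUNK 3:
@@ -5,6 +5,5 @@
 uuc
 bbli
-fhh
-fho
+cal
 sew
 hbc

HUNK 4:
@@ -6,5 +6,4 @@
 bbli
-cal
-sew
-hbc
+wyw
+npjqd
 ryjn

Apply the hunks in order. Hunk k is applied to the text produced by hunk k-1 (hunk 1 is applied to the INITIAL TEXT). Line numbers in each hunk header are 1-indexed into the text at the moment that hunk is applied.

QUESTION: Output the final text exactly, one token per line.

Answer: roo
gvh
qtrc
xtqf
uuc
bbli
wyw
npjqd
ryjn
usbnx

Derivation:
Hunk 1: at line 9 remove [kdr] add [fho,sew] -> 14 lines: roo gvh qtrc xtqf bhrq kmou vgun bbli fhh fho sew hbc ryjn usbnx
Hunk 2: at line 3 remove [bhrq,kmou,vgun] add [uuc] -> 12 lines: roo gvh qtrc xtqf uuc bbli fhh fho sew hbc ryjn usbnx
Hunk 3: at line 5 remove [fhh,fho] add [cal] -> 11 lines: roo gvh qtrc xtqf uuc bbli cal sew hbc ryjn usbnx
Hunk 4: at line 6 remove [cal,sew,hbc] add [wyw,npjqd] -> 10 lines: roo gvh qtrc xtqf uuc bbli wyw npjqd ryjn usbnx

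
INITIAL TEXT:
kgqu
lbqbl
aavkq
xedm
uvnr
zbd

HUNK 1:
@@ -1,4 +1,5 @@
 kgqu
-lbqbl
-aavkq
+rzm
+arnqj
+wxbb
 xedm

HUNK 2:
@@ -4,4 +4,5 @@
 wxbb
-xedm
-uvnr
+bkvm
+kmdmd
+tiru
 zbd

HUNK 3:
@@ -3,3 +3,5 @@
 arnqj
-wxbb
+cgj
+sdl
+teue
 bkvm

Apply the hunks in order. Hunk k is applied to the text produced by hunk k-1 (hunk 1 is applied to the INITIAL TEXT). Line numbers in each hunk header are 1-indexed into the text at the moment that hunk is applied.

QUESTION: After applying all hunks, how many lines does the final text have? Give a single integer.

Answer: 10

Derivation:
Hunk 1: at line 1 remove [lbqbl,aavkq] add [rzm,arnqj,wxbb] -> 7 lines: kgqu rzm arnqj wxbb xedm uvnr zbd
Hunk 2: at line 4 remove [xedm,uvnr] add [bkvm,kmdmd,tiru] -> 8 lines: kgqu rzm arnqj wxbb bkvm kmdmd tiru zbd
Hunk 3: at line 3 remove [wxbb] add [cgj,sdl,teue] -> 10 lines: kgqu rzm arnqj cgj sdl teue bkvm kmdmd tiru zbd
Final line count: 10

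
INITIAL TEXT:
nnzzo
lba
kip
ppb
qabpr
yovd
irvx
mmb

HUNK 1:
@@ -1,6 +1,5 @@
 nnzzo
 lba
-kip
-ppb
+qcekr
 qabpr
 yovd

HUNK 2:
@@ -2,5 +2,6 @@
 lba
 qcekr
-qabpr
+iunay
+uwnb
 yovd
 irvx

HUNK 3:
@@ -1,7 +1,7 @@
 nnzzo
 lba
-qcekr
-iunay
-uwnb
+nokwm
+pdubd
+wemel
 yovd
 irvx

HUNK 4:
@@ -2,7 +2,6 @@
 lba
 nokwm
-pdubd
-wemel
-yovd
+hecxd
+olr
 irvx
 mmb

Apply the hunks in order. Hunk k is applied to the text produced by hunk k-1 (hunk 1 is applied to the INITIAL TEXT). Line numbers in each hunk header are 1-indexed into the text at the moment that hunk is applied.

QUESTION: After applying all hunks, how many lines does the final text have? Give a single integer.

Answer: 7

Derivation:
Hunk 1: at line 1 remove [kip,ppb] add [qcekr] -> 7 lines: nnzzo lba qcekr qabpr yovd irvx mmb
Hunk 2: at line 2 remove [qabpr] add [iunay,uwnb] -> 8 lines: nnzzo lba qcekr iunay uwnb yovd irvx mmb
Hunk 3: at line 1 remove [qcekr,iunay,uwnb] add [nokwm,pdubd,wemel] -> 8 lines: nnzzo lba nokwm pdubd wemel yovd irvx mmb
Hunk 4: at line 2 remove [pdubd,wemel,yovd] add [hecxd,olr] -> 7 lines: nnzzo lba nokwm hecxd olr irvx mmb
Final line count: 7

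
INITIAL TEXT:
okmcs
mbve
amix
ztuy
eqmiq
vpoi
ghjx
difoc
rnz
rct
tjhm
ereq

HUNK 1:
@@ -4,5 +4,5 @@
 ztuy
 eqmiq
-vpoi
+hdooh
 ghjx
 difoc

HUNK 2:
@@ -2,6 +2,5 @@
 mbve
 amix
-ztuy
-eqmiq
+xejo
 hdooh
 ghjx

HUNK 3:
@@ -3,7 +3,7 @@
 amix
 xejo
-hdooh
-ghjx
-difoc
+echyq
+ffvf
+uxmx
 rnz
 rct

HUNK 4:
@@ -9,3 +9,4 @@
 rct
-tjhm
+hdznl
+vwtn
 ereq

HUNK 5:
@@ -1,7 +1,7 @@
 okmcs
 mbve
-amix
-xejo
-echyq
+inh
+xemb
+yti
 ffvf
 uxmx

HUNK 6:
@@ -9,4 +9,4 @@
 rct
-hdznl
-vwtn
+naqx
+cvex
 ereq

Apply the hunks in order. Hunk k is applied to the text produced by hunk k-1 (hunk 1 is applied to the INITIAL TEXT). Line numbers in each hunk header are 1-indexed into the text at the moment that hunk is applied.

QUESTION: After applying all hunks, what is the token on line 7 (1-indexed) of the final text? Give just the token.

Answer: uxmx

Derivation:
Hunk 1: at line 4 remove [vpoi] add [hdooh] -> 12 lines: okmcs mbve amix ztuy eqmiq hdooh ghjx difoc rnz rct tjhm ereq
Hunk 2: at line 2 remove [ztuy,eqmiq] add [xejo] -> 11 lines: okmcs mbve amix xejo hdooh ghjx difoc rnz rct tjhm ereq
Hunk 3: at line 3 remove [hdooh,ghjx,difoc] add [echyq,ffvf,uxmx] -> 11 lines: okmcs mbve amix xejo echyq ffvf uxmx rnz rct tjhm ereq
Hunk 4: at line 9 remove [tjhm] add [hdznl,vwtn] -> 12 lines: okmcs mbve amix xejo echyq ffvf uxmx rnz rct hdznl vwtn ereq
Hunk 5: at line 1 remove [amix,xejo,echyq] add [inh,xemb,yti] -> 12 lines: okmcs mbve inh xemb yti ffvf uxmx rnz rct hdznl vwtn ereq
Hunk 6: at line 9 remove [hdznl,vwtn] add [naqx,cvex] -> 12 lines: okmcs mbve inh xemb yti ffvf uxmx rnz rct naqx cvex ereq
Final line 7: uxmx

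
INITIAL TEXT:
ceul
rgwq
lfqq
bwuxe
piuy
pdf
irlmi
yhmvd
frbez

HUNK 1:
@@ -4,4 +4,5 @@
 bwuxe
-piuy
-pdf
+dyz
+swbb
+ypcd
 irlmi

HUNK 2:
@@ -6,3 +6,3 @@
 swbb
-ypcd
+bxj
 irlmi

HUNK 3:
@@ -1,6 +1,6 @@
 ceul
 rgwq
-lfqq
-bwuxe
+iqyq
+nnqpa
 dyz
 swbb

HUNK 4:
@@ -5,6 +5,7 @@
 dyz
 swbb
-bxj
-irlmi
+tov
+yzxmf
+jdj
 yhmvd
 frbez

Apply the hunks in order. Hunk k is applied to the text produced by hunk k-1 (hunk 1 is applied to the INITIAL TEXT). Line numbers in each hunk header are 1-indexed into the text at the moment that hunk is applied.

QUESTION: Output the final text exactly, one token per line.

Hunk 1: at line 4 remove [piuy,pdf] add [dyz,swbb,ypcd] -> 10 lines: ceul rgwq lfqq bwuxe dyz swbb ypcd irlmi yhmvd frbez
Hunk 2: at line 6 remove [ypcd] add [bxj] -> 10 lines: ceul rgwq lfqq bwuxe dyz swbb bxj irlmi yhmvd frbez
Hunk 3: at line 1 remove [lfqq,bwuxe] add [iqyq,nnqpa] -> 10 lines: ceul rgwq iqyq nnqpa dyz swbb bxj irlmi yhmvd frbez
Hunk 4: at line 5 remove [bxj,irlmi] add [tov,yzxmf,jdj] -> 11 lines: ceul rgwq iqyq nnqpa dyz swbb tov yzxmf jdj yhmvd frbez

Answer: ceul
rgwq
iqyq
nnqpa
dyz
swbb
tov
yzxmf
jdj
yhmvd
frbez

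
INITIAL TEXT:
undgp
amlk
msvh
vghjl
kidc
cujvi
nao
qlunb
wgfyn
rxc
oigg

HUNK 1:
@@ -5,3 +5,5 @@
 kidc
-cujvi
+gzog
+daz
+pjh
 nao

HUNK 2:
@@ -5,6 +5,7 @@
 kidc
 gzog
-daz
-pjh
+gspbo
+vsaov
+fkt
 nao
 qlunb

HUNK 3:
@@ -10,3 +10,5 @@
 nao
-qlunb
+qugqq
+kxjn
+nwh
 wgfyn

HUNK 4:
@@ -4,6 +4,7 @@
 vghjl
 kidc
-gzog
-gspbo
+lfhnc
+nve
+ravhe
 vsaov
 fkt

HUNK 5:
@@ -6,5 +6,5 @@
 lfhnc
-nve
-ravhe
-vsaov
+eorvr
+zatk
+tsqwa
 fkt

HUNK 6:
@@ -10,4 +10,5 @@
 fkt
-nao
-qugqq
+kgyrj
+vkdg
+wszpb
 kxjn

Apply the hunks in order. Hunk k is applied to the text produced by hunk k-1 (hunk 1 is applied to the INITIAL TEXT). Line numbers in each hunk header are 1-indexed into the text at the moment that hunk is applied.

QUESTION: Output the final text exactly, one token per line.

Answer: undgp
amlk
msvh
vghjl
kidc
lfhnc
eorvr
zatk
tsqwa
fkt
kgyrj
vkdg
wszpb
kxjn
nwh
wgfyn
rxc
oigg

Derivation:
Hunk 1: at line 5 remove [cujvi] add [gzog,daz,pjh] -> 13 lines: undgp amlk msvh vghjl kidc gzog daz pjh nao qlunb wgfyn rxc oigg
Hunk 2: at line 5 remove [daz,pjh] add [gspbo,vsaov,fkt] -> 14 lines: undgp amlk msvh vghjl kidc gzog gspbo vsaov fkt nao qlunb wgfyn rxc oigg
Hunk 3: at line 10 remove [qlunb] add [qugqq,kxjn,nwh] -> 16 lines: undgp amlk msvh vghjl kidc gzog gspbo vsaov fkt nao qugqq kxjn nwh wgfyn rxc oigg
Hunk 4: at line 4 remove [gzog,gspbo] add [lfhnc,nve,ravhe] -> 17 lines: undgp amlk msvh vghjl kidc lfhnc nve ravhe vsaov fkt nao qugqq kxjn nwh wgfyn rxc oigg
Hunk 5: at line 6 remove [nve,ravhe,vsaov] add [eorvr,zatk,tsqwa] -> 17 lines: undgp amlk msvh vghjl kidc lfhnc eorvr zatk tsqwa fkt nao qugqq kxjn nwh wgfyn rxc oigg
Hunk 6: at line 10 remove [nao,qugqq] add [kgyrj,vkdg,wszpb] -> 18 lines: undgp amlk msvh vghjl kidc lfhnc eorvr zatk tsqwa fkt kgyrj vkdg wszpb kxjn nwh wgfyn rxc oigg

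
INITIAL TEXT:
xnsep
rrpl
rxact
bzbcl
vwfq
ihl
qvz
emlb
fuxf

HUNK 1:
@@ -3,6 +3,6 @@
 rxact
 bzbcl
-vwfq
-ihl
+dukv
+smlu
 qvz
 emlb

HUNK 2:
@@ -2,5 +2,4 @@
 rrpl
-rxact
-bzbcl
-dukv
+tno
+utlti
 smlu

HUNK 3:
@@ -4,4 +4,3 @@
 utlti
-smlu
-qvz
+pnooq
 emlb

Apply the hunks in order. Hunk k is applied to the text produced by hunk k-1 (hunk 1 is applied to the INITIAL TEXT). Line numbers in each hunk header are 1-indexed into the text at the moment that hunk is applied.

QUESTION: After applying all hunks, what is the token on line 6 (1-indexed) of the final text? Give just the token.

Hunk 1: at line 3 remove [vwfq,ihl] add [dukv,smlu] -> 9 lines: xnsep rrpl rxact bzbcl dukv smlu qvz emlb fuxf
Hunk 2: at line 2 remove [rxact,bzbcl,dukv] add [tno,utlti] -> 8 lines: xnsep rrpl tno utlti smlu qvz emlb fuxf
Hunk 3: at line 4 remove [smlu,qvz] add [pnooq] -> 7 lines: xnsep rrpl tno utlti pnooq emlb fuxf
Final line 6: emlb

Answer: emlb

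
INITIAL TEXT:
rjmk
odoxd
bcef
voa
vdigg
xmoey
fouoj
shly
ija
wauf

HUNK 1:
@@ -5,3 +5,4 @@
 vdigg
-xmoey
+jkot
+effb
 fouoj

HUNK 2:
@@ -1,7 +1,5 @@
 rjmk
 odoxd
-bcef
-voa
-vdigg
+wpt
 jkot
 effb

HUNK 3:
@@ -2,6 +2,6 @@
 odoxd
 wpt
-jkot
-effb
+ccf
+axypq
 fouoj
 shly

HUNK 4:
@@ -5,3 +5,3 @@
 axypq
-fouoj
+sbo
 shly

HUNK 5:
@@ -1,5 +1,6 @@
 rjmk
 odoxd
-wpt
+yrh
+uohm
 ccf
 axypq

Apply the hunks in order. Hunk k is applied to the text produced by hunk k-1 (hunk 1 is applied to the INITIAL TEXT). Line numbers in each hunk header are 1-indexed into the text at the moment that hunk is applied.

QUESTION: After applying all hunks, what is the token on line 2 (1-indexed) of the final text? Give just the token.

Hunk 1: at line 5 remove [xmoey] add [jkot,effb] -> 11 lines: rjmk odoxd bcef voa vdigg jkot effb fouoj shly ija wauf
Hunk 2: at line 1 remove [bcef,voa,vdigg] add [wpt] -> 9 lines: rjmk odoxd wpt jkot effb fouoj shly ija wauf
Hunk 3: at line 2 remove [jkot,effb] add [ccf,axypq] -> 9 lines: rjmk odoxd wpt ccf axypq fouoj shly ija wauf
Hunk 4: at line 5 remove [fouoj] add [sbo] -> 9 lines: rjmk odoxd wpt ccf axypq sbo shly ija wauf
Hunk 5: at line 1 remove [wpt] add [yrh,uohm] -> 10 lines: rjmk odoxd yrh uohm ccf axypq sbo shly ija wauf
Final line 2: odoxd

Answer: odoxd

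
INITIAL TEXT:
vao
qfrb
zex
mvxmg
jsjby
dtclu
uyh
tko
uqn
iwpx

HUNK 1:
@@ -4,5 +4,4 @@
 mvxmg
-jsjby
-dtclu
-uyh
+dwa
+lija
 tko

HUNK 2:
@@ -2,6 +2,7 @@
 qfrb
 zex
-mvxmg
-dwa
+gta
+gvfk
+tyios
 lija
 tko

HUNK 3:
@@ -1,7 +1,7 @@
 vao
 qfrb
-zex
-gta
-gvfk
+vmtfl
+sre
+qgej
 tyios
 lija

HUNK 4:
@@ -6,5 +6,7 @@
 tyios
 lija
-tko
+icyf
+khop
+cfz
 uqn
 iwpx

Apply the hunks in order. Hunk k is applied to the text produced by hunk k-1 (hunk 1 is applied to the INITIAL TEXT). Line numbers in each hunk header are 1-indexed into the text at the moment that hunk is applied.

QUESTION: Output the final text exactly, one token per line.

Hunk 1: at line 4 remove [jsjby,dtclu,uyh] add [dwa,lija] -> 9 lines: vao qfrb zex mvxmg dwa lija tko uqn iwpx
Hunk 2: at line 2 remove [mvxmg,dwa] add [gta,gvfk,tyios] -> 10 lines: vao qfrb zex gta gvfk tyios lija tko uqn iwpx
Hunk 3: at line 1 remove [zex,gta,gvfk] add [vmtfl,sre,qgej] -> 10 lines: vao qfrb vmtfl sre qgej tyios lija tko uqn iwpx
Hunk 4: at line 6 remove [tko] add [icyf,khop,cfz] -> 12 lines: vao qfrb vmtfl sre qgej tyios lija icyf khop cfz uqn iwpx

Answer: vao
qfrb
vmtfl
sre
qgej
tyios
lija
icyf
khop
cfz
uqn
iwpx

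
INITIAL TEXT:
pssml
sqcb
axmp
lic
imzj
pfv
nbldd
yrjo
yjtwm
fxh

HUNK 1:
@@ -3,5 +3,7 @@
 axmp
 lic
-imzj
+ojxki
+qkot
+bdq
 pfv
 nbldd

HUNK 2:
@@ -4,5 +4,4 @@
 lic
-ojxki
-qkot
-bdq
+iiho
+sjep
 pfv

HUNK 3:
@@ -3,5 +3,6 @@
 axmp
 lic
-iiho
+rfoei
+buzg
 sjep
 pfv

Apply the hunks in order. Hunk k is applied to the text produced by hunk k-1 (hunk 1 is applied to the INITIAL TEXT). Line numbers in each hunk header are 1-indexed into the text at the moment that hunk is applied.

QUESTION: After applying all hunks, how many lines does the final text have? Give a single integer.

Hunk 1: at line 3 remove [imzj] add [ojxki,qkot,bdq] -> 12 lines: pssml sqcb axmp lic ojxki qkot bdq pfv nbldd yrjo yjtwm fxh
Hunk 2: at line 4 remove [ojxki,qkot,bdq] add [iiho,sjep] -> 11 lines: pssml sqcb axmp lic iiho sjep pfv nbldd yrjo yjtwm fxh
Hunk 3: at line 3 remove [iiho] add [rfoei,buzg] -> 12 lines: pssml sqcb axmp lic rfoei buzg sjep pfv nbldd yrjo yjtwm fxh
Final line count: 12

Answer: 12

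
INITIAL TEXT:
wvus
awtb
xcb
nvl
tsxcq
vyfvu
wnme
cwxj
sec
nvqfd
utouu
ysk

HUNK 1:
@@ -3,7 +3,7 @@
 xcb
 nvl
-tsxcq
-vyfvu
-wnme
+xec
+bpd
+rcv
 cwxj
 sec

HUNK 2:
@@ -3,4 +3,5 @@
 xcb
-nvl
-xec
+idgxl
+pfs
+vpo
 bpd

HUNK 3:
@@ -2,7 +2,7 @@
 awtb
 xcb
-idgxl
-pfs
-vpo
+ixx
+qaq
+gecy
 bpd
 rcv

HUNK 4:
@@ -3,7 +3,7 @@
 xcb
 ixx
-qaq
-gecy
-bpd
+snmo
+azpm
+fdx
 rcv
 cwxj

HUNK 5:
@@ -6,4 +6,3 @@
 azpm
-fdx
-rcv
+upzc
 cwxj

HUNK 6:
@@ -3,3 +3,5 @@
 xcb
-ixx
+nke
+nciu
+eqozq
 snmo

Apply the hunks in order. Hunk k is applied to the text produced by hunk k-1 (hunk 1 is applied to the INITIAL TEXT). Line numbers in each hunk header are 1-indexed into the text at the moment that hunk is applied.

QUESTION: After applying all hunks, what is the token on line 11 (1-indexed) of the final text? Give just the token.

Answer: sec

Derivation:
Hunk 1: at line 3 remove [tsxcq,vyfvu,wnme] add [xec,bpd,rcv] -> 12 lines: wvus awtb xcb nvl xec bpd rcv cwxj sec nvqfd utouu ysk
Hunk 2: at line 3 remove [nvl,xec] add [idgxl,pfs,vpo] -> 13 lines: wvus awtb xcb idgxl pfs vpo bpd rcv cwxj sec nvqfd utouu ysk
Hunk 3: at line 2 remove [idgxl,pfs,vpo] add [ixx,qaq,gecy] -> 13 lines: wvus awtb xcb ixx qaq gecy bpd rcv cwxj sec nvqfd utouu ysk
Hunk 4: at line 3 remove [qaq,gecy,bpd] add [snmo,azpm,fdx] -> 13 lines: wvus awtb xcb ixx snmo azpm fdx rcv cwxj sec nvqfd utouu ysk
Hunk 5: at line 6 remove [fdx,rcv] add [upzc] -> 12 lines: wvus awtb xcb ixx snmo azpm upzc cwxj sec nvqfd utouu ysk
Hunk 6: at line 3 remove [ixx] add [nke,nciu,eqozq] -> 14 lines: wvus awtb xcb nke nciu eqozq snmo azpm upzc cwxj sec nvqfd utouu ysk
Final line 11: sec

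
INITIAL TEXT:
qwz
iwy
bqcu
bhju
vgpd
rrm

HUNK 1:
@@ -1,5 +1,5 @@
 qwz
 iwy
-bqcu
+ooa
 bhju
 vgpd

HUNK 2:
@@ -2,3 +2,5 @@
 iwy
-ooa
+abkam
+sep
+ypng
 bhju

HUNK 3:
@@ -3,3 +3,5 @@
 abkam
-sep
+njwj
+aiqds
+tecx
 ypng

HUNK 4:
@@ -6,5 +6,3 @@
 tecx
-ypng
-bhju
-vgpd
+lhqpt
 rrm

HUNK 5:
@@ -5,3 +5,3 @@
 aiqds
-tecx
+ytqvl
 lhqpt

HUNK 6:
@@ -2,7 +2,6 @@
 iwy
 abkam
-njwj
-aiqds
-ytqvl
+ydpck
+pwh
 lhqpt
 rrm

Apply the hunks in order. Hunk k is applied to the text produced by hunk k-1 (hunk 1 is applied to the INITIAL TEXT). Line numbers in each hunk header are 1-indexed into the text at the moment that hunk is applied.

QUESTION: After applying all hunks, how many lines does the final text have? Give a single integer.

Answer: 7

Derivation:
Hunk 1: at line 1 remove [bqcu] add [ooa] -> 6 lines: qwz iwy ooa bhju vgpd rrm
Hunk 2: at line 2 remove [ooa] add [abkam,sep,ypng] -> 8 lines: qwz iwy abkam sep ypng bhju vgpd rrm
Hunk 3: at line 3 remove [sep] add [njwj,aiqds,tecx] -> 10 lines: qwz iwy abkam njwj aiqds tecx ypng bhju vgpd rrm
Hunk 4: at line 6 remove [ypng,bhju,vgpd] add [lhqpt] -> 8 lines: qwz iwy abkam njwj aiqds tecx lhqpt rrm
Hunk 5: at line 5 remove [tecx] add [ytqvl] -> 8 lines: qwz iwy abkam njwj aiqds ytqvl lhqpt rrm
Hunk 6: at line 2 remove [njwj,aiqds,ytqvl] add [ydpck,pwh] -> 7 lines: qwz iwy abkam ydpck pwh lhqpt rrm
Final line count: 7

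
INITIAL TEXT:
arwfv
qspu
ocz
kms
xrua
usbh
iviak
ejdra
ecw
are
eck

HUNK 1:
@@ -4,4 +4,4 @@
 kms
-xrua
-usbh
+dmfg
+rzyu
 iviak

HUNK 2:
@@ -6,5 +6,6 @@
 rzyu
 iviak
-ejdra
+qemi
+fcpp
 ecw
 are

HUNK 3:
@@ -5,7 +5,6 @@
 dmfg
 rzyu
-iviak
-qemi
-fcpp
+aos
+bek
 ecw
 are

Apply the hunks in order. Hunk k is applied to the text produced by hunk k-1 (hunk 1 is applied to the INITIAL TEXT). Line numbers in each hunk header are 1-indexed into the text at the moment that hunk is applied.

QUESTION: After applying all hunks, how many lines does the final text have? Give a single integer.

Answer: 11

Derivation:
Hunk 1: at line 4 remove [xrua,usbh] add [dmfg,rzyu] -> 11 lines: arwfv qspu ocz kms dmfg rzyu iviak ejdra ecw are eck
Hunk 2: at line 6 remove [ejdra] add [qemi,fcpp] -> 12 lines: arwfv qspu ocz kms dmfg rzyu iviak qemi fcpp ecw are eck
Hunk 3: at line 5 remove [iviak,qemi,fcpp] add [aos,bek] -> 11 lines: arwfv qspu ocz kms dmfg rzyu aos bek ecw are eck
Final line count: 11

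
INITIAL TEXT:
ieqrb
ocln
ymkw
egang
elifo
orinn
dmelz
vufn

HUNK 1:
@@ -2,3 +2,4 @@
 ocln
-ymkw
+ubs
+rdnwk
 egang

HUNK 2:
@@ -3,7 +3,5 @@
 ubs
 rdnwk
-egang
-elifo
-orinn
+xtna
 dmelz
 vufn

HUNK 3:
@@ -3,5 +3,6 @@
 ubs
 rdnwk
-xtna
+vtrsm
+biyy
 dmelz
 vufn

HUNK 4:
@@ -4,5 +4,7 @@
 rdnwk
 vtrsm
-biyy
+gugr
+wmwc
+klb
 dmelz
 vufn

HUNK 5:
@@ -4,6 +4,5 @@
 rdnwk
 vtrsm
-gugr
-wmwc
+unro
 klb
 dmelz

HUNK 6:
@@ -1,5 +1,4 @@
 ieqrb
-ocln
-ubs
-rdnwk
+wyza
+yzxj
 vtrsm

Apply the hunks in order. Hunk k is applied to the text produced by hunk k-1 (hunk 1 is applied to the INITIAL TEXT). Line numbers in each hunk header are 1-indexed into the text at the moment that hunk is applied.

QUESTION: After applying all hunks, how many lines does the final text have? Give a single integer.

Hunk 1: at line 2 remove [ymkw] add [ubs,rdnwk] -> 9 lines: ieqrb ocln ubs rdnwk egang elifo orinn dmelz vufn
Hunk 2: at line 3 remove [egang,elifo,orinn] add [xtna] -> 7 lines: ieqrb ocln ubs rdnwk xtna dmelz vufn
Hunk 3: at line 3 remove [xtna] add [vtrsm,biyy] -> 8 lines: ieqrb ocln ubs rdnwk vtrsm biyy dmelz vufn
Hunk 4: at line 4 remove [biyy] add [gugr,wmwc,klb] -> 10 lines: ieqrb ocln ubs rdnwk vtrsm gugr wmwc klb dmelz vufn
Hunk 5: at line 4 remove [gugr,wmwc] add [unro] -> 9 lines: ieqrb ocln ubs rdnwk vtrsm unro klb dmelz vufn
Hunk 6: at line 1 remove [ocln,ubs,rdnwk] add [wyza,yzxj] -> 8 lines: ieqrb wyza yzxj vtrsm unro klb dmelz vufn
Final line count: 8

Answer: 8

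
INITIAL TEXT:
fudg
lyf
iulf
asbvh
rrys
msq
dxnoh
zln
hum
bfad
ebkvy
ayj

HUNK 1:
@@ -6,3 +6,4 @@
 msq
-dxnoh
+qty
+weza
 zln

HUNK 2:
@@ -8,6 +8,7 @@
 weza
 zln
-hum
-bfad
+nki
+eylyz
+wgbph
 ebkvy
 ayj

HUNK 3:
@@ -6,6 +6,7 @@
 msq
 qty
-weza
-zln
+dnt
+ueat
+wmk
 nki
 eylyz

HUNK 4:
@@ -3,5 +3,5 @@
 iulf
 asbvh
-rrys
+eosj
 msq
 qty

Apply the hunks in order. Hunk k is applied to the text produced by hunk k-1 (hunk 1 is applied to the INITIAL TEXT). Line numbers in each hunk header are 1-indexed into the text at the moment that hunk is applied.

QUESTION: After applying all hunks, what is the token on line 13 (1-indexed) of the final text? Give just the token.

Hunk 1: at line 6 remove [dxnoh] add [qty,weza] -> 13 lines: fudg lyf iulf asbvh rrys msq qty weza zln hum bfad ebkvy ayj
Hunk 2: at line 8 remove [hum,bfad] add [nki,eylyz,wgbph] -> 14 lines: fudg lyf iulf asbvh rrys msq qty weza zln nki eylyz wgbph ebkvy ayj
Hunk 3: at line 6 remove [weza,zln] add [dnt,ueat,wmk] -> 15 lines: fudg lyf iulf asbvh rrys msq qty dnt ueat wmk nki eylyz wgbph ebkvy ayj
Hunk 4: at line 3 remove [rrys] add [eosj] -> 15 lines: fudg lyf iulf asbvh eosj msq qty dnt ueat wmk nki eylyz wgbph ebkvy ayj
Final line 13: wgbph

Answer: wgbph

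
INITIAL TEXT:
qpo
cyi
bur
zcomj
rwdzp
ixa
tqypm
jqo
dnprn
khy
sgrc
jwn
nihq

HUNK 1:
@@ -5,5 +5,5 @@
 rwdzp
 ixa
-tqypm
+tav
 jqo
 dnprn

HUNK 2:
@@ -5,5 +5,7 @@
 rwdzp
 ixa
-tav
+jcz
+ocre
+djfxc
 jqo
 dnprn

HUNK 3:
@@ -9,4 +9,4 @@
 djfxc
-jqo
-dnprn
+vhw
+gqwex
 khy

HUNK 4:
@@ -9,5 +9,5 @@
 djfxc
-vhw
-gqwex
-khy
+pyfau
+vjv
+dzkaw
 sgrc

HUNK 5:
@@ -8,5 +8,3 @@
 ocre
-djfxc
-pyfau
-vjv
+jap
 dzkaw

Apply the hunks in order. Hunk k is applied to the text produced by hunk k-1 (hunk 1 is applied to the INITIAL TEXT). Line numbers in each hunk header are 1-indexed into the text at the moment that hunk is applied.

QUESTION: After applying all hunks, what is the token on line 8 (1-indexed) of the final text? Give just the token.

Answer: ocre

Derivation:
Hunk 1: at line 5 remove [tqypm] add [tav] -> 13 lines: qpo cyi bur zcomj rwdzp ixa tav jqo dnprn khy sgrc jwn nihq
Hunk 2: at line 5 remove [tav] add [jcz,ocre,djfxc] -> 15 lines: qpo cyi bur zcomj rwdzp ixa jcz ocre djfxc jqo dnprn khy sgrc jwn nihq
Hunk 3: at line 9 remove [jqo,dnprn] add [vhw,gqwex] -> 15 lines: qpo cyi bur zcomj rwdzp ixa jcz ocre djfxc vhw gqwex khy sgrc jwn nihq
Hunk 4: at line 9 remove [vhw,gqwex,khy] add [pyfau,vjv,dzkaw] -> 15 lines: qpo cyi bur zcomj rwdzp ixa jcz ocre djfxc pyfau vjv dzkaw sgrc jwn nihq
Hunk 5: at line 8 remove [djfxc,pyfau,vjv] add [jap] -> 13 lines: qpo cyi bur zcomj rwdzp ixa jcz ocre jap dzkaw sgrc jwn nihq
Final line 8: ocre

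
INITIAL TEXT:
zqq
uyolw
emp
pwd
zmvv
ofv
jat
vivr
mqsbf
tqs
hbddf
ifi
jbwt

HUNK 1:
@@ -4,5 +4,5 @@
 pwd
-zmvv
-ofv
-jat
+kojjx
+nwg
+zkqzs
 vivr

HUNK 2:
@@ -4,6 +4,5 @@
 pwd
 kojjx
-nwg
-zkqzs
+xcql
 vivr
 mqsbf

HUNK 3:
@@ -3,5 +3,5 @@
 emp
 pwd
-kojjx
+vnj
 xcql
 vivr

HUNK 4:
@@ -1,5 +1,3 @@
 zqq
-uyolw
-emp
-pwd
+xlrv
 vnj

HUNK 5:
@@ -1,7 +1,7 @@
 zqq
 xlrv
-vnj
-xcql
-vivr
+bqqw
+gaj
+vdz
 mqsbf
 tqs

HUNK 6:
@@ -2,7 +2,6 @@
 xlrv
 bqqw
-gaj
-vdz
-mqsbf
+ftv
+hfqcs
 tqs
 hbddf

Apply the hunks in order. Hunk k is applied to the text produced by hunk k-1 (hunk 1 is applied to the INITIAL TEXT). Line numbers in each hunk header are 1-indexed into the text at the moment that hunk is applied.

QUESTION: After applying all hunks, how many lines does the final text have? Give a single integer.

Hunk 1: at line 4 remove [zmvv,ofv,jat] add [kojjx,nwg,zkqzs] -> 13 lines: zqq uyolw emp pwd kojjx nwg zkqzs vivr mqsbf tqs hbddf ifi jbwt
Hunk 2: at line 4 remove [nwg,zkqzs] add [xcql] -> 12 lines: zqq uyolw emp pwd kojjx xcql vivr mqsbf tqs hbddf ifi jbwt
Hunk 3: at line 3 remove [kojjx] add [vnj] -> 12 lines: zqq uyolw emp pwd vnj xcql vivr mqsbf tqs hbddf ifi jbwt
Hunk 4: at line 1 remove [uyolw,emp,pwd] add [xlrv] -> 10 lines: zqq xlrv vnj xcql vivr mqsbf tqs hbddf ifi jbwt
Hunk 5: at line 1 remove [vnj,xcql,vivr] add [bqqw,gaj,vdz] -> 10 lines: zqq xlrv bqqw gaj vdz mqsbf tqs hbddf ifi jbwt
Hunk 6: at line 2 remove [gaj,vdz,mqsbf] add [ftv,hfqcs] -> 9 lines: zqq xlrv bqqw ftv hfqcs tqs hbddf ifi jbwt
Final line count: 9

Answer: 9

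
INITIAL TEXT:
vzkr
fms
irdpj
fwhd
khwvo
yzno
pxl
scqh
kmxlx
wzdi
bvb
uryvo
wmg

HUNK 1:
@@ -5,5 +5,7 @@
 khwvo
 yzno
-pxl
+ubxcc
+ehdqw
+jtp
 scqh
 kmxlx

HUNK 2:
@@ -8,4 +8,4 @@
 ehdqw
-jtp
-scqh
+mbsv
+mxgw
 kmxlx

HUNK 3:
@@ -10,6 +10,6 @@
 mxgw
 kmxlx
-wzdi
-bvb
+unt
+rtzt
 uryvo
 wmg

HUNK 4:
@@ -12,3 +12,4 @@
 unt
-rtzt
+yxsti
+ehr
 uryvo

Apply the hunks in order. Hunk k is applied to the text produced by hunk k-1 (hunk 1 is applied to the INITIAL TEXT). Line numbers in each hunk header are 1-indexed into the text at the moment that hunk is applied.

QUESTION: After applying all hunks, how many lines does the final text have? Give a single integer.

Answer: 16

Derivation:
Hunk 1: at line 5 remove [pxl] add [ubxcc,ehdqw,jtp] -> 15 lines: vzkr fms irdpj fwhd khwvo yzno ubxcc ehdqw jtp scqh kmxlx wzdi bvb uryvo wmg
Hunk 2: at line 8 remove [jtp,scqh] add [mbsv,mxgw] -> 15 lines: vzkr fms irdpj fwhd khwvo yzno ubxcc ehdqw mbsv mxgw kmxlx wzdi bvb uryvo wmg
Hunk 3: at line 10 remove [wzdi,bvb] add [unt,rtzt] -> 15 lines: vzkr fms irdpj fwhd khwvo yzno ubxcc ehdqw mbsv mxgw kmxlx unt rtzt uryvo wmg
Hunk 4: at line 12 remove [rtzt] add [yxsti,ehr] -> 16 lines: vzkr fms irdpj fwhd khwvo yzno ubxcc ehdqw mbsv mxgw kmxlx unt yxsti ehr uryvo wmg
Final line count: 16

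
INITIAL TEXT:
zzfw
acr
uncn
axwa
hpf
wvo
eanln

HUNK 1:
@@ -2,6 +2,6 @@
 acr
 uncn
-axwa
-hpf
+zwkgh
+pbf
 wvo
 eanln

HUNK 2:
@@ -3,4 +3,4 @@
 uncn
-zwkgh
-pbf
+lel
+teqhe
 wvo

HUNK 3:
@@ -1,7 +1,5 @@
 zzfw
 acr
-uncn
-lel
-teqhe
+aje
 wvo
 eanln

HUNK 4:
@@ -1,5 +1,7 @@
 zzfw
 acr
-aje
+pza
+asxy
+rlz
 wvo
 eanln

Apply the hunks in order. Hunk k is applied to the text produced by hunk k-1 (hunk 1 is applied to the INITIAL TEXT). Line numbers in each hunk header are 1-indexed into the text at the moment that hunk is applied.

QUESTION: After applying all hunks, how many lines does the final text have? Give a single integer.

Hunk 1: at line 2 remove [axwa,hpf] add [zwkgh,pbf] -> 7 lines: zzfw acr uncn zwkgh pbf wvo eanln
Hunk 2: at line 3 remove [zwkgh,pbf] add [lel,teqhe] -> 7 lines: zzfw acr uncn lel teqhe wvo eanln
Hunk 3: at line 1 remove [uncn,lel,teqhe] add [aje] -> 5 lines: zzfw acr aje wvo eanln
Hunk 4: at line 1 remove [aje] add [pza,asxy,rlz] -> 7 lines: zzfw acr pza asxy rlz wvo eanln
Final line count: 7

Answer: 7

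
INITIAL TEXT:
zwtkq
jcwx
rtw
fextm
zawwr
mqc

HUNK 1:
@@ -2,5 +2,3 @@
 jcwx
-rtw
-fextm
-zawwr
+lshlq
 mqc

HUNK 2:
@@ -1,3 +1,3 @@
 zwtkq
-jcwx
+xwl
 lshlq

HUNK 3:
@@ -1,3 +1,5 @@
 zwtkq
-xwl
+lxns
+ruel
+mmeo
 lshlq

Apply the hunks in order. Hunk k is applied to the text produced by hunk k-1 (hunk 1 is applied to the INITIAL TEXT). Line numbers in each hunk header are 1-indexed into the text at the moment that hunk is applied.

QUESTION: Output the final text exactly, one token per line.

Answer: zwtkq
lxns
ruel
mmeo
lshlq
mqc

Derivation:
Hunk 1: at line 2 remove [rtw,fextm,zawwr] add [lshlq] -> 4 lines: zwtkq jcwx lshlq mqc
Hunk 2: at line 1 remove [jcwx] add [xwl] -> 4 lines: zwtkq xwl lshlq mqc
Hunk 3: at line 1 remove [xwl] add [lxns,ruel,mmeo] -> 6 lines: zwtkq lxns ruel mmeo lshlq mqc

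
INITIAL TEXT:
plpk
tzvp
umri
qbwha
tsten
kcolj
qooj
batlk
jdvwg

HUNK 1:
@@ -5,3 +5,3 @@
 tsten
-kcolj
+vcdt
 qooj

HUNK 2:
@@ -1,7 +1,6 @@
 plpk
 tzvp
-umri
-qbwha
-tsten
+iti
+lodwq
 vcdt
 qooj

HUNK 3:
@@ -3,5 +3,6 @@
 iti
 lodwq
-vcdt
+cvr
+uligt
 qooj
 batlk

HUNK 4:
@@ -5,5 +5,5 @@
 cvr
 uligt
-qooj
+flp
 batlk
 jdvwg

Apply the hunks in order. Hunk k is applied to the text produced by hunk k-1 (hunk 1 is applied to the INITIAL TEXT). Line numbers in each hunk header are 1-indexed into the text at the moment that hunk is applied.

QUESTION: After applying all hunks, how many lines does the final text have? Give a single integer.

Hunk 1: at line 5 remove [kcolj] add [vcdt] -> 9 lines: plpk tzvp umri qbwha tsten vcdt qooj batlk jdvwg
Hunk 2: at line 1 remove [umri,qbwha,tsten] add [iti,lodwq] -> 8 lines: plpk tzvp iti lodwq vcdt qooj batlk jdvwg
Hunk 3: at line 3 remove [vcdt] add [cvr,uligt] -> 9 lines: plpk tzvp iti lodwq cvr uligt qooj batlk jdvwg
Hunk 4: at line 5 remove [qooj] add [flp] -> 9 lines: plpk tzvp iti lodwq cvr uligt flp batlk jdvwg
Final line count: 9

Answer: 9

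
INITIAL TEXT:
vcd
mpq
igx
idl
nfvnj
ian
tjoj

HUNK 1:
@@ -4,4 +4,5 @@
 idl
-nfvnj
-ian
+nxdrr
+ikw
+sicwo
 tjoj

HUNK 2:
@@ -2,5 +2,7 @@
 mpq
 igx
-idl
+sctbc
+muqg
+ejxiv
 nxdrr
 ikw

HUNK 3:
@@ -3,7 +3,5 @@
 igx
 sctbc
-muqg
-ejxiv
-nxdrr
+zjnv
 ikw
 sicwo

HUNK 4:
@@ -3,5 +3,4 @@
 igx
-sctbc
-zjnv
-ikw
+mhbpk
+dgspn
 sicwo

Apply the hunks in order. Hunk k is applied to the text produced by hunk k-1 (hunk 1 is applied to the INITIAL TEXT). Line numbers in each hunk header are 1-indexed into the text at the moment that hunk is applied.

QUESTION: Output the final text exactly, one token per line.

Hunk 1: at line 4 remove [nfvnj,ian] add [nxdrr,ikw,sicwo] -> 8 lines: vcd mpq igx idl nxdrr ikw sicwo tjoj
Hunk 2: at line 2 remove [idl] add [sctbc,muqg,ejxiv] -> 10 lines: vcd mpq igx sctbc muqg ejxiv nxdrr ikw sicwo tjoj
Hunk 3: at line 3 remove [muqg,ejxiv,nxdrr] add [zjnv] -> 8 lines: vcd mpq igx sctbc zjnv ikw sicwo tjoj
Hunk 4: at line 3 remove [sctbc,zjnv,ikw] add [mhbpk,dgspn] -> 7 lines: vcd mpq igx mhbpk dgspn sicwo tjoj

Answer: vcd
mpq
igx
mhbpk
dgspn
sicwo
tjoj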